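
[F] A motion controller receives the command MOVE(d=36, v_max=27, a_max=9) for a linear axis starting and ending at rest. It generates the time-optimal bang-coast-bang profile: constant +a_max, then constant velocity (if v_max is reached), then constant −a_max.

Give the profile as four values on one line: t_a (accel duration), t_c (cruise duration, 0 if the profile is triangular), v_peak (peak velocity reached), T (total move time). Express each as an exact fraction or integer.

(v_max)²/a_max = 27²/9 = 81
36 < 81 so t_c = 0
v_peak = √(36·9) = √324 = 18
t_a = 18/9 = 2; t_c = 0
T = 2·2 = 4

t_a=2 t_c=0 v_peak=18 T=4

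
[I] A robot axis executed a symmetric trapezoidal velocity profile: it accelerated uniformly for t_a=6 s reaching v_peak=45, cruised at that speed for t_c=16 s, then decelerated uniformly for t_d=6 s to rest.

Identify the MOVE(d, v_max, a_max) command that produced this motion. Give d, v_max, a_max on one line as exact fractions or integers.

d=990 v_max=45 a_max=15/2

a_max = 45/6 = 15/2
d_a = ½·45·6 = 135; d_c = 45·16 = 720
d = 2·135 + 720 = 990
t_c = 16 > 0 ⇒ limit active, v_max = 45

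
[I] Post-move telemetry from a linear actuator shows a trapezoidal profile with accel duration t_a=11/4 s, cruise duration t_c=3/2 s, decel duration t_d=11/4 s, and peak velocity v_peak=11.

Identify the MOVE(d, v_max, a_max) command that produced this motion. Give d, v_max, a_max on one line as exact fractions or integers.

d=187/4 v_max=11 a_max=4

a_max = 11/(11/4) = 4
d_a = ½·11·11/4 = 121/8; d_c = 11·3/2 = 33/2
d = 2·121/8 + 33/2 = 187/4
t_c = 3/2 > 0 ⇒ limit active, v_max = 11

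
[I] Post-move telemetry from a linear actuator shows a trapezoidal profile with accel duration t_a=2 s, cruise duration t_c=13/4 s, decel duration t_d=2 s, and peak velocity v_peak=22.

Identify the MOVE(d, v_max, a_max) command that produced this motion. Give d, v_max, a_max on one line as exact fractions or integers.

a_max = 22/2 = 11
d_a = ½·22·2 = 22; d_c = 22·13/4 = 143/2
d = 2·22 + 143/2 = 231/2
t_c = 13/4 > 0 so v_max = 22

d=231/2 v_max=22 a_max=11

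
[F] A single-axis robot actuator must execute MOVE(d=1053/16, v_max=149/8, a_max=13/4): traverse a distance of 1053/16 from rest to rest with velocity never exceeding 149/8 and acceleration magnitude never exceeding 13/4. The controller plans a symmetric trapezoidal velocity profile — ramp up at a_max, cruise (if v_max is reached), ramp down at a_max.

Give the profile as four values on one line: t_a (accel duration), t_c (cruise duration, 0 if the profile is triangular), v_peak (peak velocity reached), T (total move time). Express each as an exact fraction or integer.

t_a=9/2 t_c=0 v_peak=117/8 T=9

v_max²/a_max = (149/8)²/(13/4) = 22201/208
1053/16 < 22201/208 → triangular
v_peak = √(1053/16·13/4) = √(13689/64) = 117/8
t_a = (117/8)/(13/4) = 9/2; t_c = 0
T = 2·9/2 = 9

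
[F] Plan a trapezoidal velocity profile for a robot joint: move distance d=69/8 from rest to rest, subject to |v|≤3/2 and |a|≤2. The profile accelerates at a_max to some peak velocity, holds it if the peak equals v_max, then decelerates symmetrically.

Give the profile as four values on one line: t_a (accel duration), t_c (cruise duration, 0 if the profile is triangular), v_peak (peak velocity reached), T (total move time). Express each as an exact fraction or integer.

t_a=3/4 t_c=5 v_peak=3/2 T=13/2

v_max²/a_max = (3/2)²/2 = 9/8
69/8 ≥ 9/8 ⇒ cruise phase
t_a = (3/2)/2 = 3/4; v_peak = 3/2
d_cruise = 69/8 − 9/8 = 15/2; t_c = (15/2)/(3/2) = 5
T = 2·3/4 + 5 = 13/2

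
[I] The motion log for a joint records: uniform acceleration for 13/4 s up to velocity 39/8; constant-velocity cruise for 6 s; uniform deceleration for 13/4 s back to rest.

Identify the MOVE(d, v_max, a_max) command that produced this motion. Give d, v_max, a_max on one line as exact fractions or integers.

d=1443/32 v_max=39/8 a_max=3/2

a_max = (39/8)/(13/4) = 3/2
d_a = ½·39/8·13/4 = 507/64; d_c = 39/8·6 = 117/4
d = 2·507/64 + 117/4 = 1443/32
t_c = 6 > 0 ⇒ limit active, v_max = 39/8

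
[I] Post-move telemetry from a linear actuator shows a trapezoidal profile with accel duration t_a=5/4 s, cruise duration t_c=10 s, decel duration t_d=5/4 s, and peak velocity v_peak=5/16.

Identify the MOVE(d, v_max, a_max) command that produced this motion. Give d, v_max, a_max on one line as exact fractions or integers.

d=225/64 v_max=5/16 a_max=1/4

a_max = (5/16)/(5/4) = 1/4
d_a = ½·5/16·5/4 = 25/128; d_c = 5/16·10 = 25/8
d = 2·25/128 + 25/8 = 225/64
t_c = 10 > 0 ⇒ limit active, v_max = 5/16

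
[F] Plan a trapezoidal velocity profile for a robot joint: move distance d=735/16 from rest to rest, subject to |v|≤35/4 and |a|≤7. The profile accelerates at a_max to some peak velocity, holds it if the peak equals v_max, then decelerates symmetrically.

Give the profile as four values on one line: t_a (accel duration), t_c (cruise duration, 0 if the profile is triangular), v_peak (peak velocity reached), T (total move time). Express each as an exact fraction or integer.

t_a=5/4 t_c=4 v_peak=35/4 T=13/2

vₘ²/aₘ = (35/4)²/7 = 175/16
735/16 ≥ 175/16 ⇒ cruise phase
t_a = (35/4)/7 = 5/4; v_peak = 35/4
d_cruise = 735/16 − 175/16 = 35; t_c = 35/(35/4) = 4
T = 2·5/4 + 4 = 13/2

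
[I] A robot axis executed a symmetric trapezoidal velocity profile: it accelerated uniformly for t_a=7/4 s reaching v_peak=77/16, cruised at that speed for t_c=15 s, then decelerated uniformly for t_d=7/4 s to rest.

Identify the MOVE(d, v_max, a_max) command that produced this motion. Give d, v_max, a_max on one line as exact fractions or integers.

d=5159/64 v_max=77/16 a_max=11/4

a_max = (77/16)/(7/4) = 11/4
d_a = ½·77/16·7/4 = 539/128; d_c = 77/16·15 = 1155/16
d = 2·539/128 + 1155/16 = 5159/64
t_c = 15 > 0 ⇒ limit active, v_max = 77/16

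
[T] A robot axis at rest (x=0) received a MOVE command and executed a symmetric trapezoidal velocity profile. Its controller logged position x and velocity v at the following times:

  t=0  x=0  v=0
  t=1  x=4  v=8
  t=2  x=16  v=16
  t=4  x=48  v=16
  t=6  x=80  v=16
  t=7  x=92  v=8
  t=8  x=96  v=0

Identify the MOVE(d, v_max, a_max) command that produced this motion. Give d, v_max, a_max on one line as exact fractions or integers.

d=96 v_max=16 a_max=8

final state: t=8, x=96, v=0 → d = 96
a_max = (8−0)/(1−0) = 8
max v = 16 over t∈[2,6] → v_max = 16
check: 16·(2+4) = 96 ✓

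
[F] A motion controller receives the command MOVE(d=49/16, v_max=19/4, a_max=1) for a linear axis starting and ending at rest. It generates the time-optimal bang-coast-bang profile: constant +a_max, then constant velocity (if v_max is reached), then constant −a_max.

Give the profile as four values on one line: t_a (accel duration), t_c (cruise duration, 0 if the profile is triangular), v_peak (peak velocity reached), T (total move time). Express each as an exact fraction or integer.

v_max²/a_max = (19/4)²/1 = 361/16
49/16 < 361/16 so t_c = 0
v_peak = √(49/16·1) = √(49/16) = 7/4
t_a = (7/4)/1 = 7/4; t_c = 0
T = 2·7/4 = 7/2

t_a=7/4 t_c=0 v_peak=7/4 T=7/2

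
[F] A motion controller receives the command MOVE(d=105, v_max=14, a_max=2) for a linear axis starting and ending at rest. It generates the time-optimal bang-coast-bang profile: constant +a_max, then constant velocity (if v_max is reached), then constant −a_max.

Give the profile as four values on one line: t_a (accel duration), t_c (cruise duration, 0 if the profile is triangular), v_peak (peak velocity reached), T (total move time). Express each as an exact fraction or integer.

t_a=7 t_c=1/2 v_peak=14 T=29/2

vₘ²/aₘ = 14²/2 = 98
105 ≥ 98 ⇒ cruise phase
t_a = 14/2 = 7; v_peak = 14
d_cruise = 105 − 98 = 7; t_c = 7/14 = 1/2
T = 2·7 + 1/2 = 29/2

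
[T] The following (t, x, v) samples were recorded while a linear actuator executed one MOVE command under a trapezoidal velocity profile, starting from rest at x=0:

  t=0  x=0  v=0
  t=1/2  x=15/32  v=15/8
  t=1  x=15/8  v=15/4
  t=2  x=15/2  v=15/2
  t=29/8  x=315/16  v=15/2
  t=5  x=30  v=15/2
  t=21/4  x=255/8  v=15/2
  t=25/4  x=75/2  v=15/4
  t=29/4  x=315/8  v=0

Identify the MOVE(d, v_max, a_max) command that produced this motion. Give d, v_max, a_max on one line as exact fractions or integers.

final state: t=29/4, x=315/8, v=0 → d = 315/8
a_max = (15/8−0)/(1/2−0) = 15/4
max v = 15/2 over t∈[2,21/4] → v_max = 15/2
check: 15/2·(2+13/4) = 315/8 ✓

d=315/8 v_max=15/2 a_max=15/4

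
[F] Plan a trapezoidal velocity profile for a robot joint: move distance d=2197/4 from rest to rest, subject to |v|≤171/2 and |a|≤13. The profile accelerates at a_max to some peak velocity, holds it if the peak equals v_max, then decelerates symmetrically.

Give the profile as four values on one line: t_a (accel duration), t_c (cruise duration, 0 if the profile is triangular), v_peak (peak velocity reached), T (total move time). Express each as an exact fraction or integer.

(v_max)²/a_max = (171/2)²/13 = 29241/52
2197/4 < 29241/52 so t_c = 0
v_peak = √(2197/4·13) = √(28561/4) = 169/2
t_a = (169/2)/13 = 13/2; t_c = 0
T = 2·13/2 = 13

t_a=13/2 t_c=0 v_peak=169/2 T=13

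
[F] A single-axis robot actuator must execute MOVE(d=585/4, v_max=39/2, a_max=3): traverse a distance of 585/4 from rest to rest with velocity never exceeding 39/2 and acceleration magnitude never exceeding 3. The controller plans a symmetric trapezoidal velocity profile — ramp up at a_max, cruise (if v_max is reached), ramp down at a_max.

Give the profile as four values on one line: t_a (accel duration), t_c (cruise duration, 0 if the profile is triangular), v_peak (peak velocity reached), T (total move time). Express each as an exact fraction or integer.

vₘ²/aₘ = (39/2)²/3 = 507/4
585/4 ≥ 507/4 → trapezoidal
t_a = (39/2)/3 = 13/2; v_peak = 39/2
d_cruise = 585/4 − 507/4 = 39/2; t_c = (39/2)/(39/2) = 1
T = 2·13/2 + 1 = 14

t_a=13/2 t_c=1 v_peak=39/2 T=14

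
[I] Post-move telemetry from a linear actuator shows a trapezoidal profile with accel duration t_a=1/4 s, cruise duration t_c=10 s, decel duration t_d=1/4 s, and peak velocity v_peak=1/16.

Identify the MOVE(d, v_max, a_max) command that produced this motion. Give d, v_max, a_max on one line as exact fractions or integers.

d=41/64 v_max=1/16 a_max=1/4

a_max = (1/16)/(1/4) = 1/4
d_a = ½·1/16·1/4 = 1/128; d_c = 1/16·10 = 5/8
d = 2·1/128 + 5/8 = 41/64
t_c = 10 > 0 → v_max = v_peak = 1/16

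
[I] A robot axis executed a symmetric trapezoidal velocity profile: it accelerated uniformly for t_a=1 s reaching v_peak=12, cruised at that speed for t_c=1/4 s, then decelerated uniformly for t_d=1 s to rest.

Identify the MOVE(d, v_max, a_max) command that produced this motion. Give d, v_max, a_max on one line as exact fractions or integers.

a_max = 12/1 = 12
d_a = ½·12·1 = 6; d_c = 12·1/4 = 3
d = 2·6 + 3 = 15
t_c = 1/4 > 0 so v_max = 12

d=15 v_max=12 a_max=12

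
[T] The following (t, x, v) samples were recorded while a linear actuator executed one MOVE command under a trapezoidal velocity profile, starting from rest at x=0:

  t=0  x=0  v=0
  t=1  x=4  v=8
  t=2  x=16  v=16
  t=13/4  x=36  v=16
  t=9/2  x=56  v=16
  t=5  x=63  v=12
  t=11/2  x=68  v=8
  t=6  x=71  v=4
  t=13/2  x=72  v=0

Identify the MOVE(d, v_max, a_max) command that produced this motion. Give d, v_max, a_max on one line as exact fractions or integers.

d=72 v_max=16 a_max=8

final state: t=13/2, x=72, v=0 → d = 72
a_max = (8−0)/(1−0) = 8
max v = 16 over t∈[2,9/2] → v_max = 16
check: 16·(2+5/2) = 72 ✓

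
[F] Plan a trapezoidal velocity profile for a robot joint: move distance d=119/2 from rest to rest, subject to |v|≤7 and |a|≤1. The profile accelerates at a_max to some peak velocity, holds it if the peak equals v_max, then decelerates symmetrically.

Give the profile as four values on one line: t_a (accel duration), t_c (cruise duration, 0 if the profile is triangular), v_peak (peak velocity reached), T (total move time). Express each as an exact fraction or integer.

t_a=7 t_c=3/2 v_peak=7 T=31/2

(v_max)²/a_max = 7²/1 = 49
119/2 ≥ 49 so v_max reached
t_a = 7/1 = 7; v_peak = 7
d_cruise = 119/2 − 49 = 21/2; t_c = (21/2)/7 = 3/2
T = 2·7 + 3/2 = 31/2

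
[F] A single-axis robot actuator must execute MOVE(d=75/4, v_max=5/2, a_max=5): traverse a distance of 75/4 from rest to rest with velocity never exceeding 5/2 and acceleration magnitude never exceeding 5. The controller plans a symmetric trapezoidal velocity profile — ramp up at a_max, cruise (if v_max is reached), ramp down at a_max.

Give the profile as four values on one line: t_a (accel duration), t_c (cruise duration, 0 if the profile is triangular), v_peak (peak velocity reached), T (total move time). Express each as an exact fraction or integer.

t_a=1/2 t_c=7 v_peak=5/2 T=8

vₘ²/aₘ = (5/2)²/5 = 5/4
75/4 ≥ 5/4 so v_max reached
t_a = (5/2)/5 = 1/2; v_peak = 5/2
d_cruise = 75/4 − 5/4 = 35/2; t_c = (35/2)/(5/2) = 7
T = 2·1/2 + 7 = 8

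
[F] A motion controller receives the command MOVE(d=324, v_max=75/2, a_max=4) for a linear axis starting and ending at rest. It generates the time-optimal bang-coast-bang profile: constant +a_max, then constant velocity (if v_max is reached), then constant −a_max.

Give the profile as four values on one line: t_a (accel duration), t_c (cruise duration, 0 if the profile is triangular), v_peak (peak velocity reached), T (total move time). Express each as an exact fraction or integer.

(v_max)²/a_max = (75/2)²/4 = 5625/16
324 < 5625/16 → triangular
v_peak = √(324·4) = √1296 = 36
t_a = 36/4 = 9; t_c = 0
T = 2·9 = 18

t_a=9 t_c=0 v_peak=36 T=18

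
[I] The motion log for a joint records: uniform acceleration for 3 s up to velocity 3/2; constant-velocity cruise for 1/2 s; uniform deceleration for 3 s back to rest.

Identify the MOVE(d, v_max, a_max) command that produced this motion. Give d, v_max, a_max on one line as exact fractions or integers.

a_max = (3/2)/3 = 1/2
d_a = ½·3/2·3 = 9/4; d_c = 3/2·1/2 = 3/4
d = 2·9/4 + 3/4 = 21/4
t_c = 1/2 > 0 so v_max = 3/2

d=21/4 v_max=3/2 a_max=1/2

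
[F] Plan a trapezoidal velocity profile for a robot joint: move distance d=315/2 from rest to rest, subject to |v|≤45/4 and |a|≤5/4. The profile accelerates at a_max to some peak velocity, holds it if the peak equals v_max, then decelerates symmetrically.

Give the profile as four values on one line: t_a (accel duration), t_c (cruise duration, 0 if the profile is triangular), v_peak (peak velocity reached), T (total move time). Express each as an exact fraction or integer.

t_a=9 t_c=5 v_peak=45/4 T=23

vₘ²/aₘ = (45/4)²/(5/4) = 405/4
315/2 ≥ 405/4 so v_max reached
t_a = (45/4)/(5/4) = 9; v_peak = 45/4
d_cruise = 315/2 − 405/4 = 225/4; t_c = (225/4)/(45/4) = 5
T = 2·9 + 5 = 23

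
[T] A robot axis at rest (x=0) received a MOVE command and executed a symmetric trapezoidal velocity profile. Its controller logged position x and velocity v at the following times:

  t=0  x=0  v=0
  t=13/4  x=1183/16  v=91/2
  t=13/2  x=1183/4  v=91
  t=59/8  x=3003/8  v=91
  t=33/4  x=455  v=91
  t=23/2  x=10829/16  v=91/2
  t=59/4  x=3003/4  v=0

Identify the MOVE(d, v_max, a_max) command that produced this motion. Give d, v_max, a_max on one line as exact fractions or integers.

d=3003/4 v_max=91 a_max=14

final state: t=59/4, x=3003/4, v=0 → d = 3003/4
a_max = (91/2−0)/(13/4−0) = 14
max v = 91 over t∈[13/2,33/4] → v_max = 91
check: 91·(13/2+7/4) = 3003/4 ✓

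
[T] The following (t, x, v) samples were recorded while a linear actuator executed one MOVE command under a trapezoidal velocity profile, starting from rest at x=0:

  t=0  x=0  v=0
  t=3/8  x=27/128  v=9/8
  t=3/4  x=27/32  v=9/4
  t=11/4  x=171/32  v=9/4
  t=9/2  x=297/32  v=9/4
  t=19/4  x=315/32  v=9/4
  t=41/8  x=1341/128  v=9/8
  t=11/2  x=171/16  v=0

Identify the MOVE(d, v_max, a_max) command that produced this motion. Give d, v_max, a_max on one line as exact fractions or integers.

d=171/16 v_max=9/4 a_max=3

final state: t=11/2, x=171/16, v=0 → d = 171/16
a_max = (9/8−0)/(3/8−0) = 3
max v = 9/4 over t∈[3/4,19/4] → v_max = 9/4
check: 9/4·(3/4+4) = 171/16 ✓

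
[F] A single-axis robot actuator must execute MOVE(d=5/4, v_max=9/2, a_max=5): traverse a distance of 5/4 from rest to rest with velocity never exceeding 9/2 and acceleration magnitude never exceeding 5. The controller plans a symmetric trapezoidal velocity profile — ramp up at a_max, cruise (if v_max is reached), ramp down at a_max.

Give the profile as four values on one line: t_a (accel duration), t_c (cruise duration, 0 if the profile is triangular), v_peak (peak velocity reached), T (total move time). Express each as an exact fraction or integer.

vₘ²/aₘ = (9/2)²/5 = 81/20
5/4 < 81/20 ⇒ no cruise
v_peak = √(5/4·5) = √(25/4) = 5/2
t_a = (5/2)/5 = 1/2; t_c = 0
T = 2·1/2 = 1

t_a=1/2 t_c=0 v_peak=5/2 T=1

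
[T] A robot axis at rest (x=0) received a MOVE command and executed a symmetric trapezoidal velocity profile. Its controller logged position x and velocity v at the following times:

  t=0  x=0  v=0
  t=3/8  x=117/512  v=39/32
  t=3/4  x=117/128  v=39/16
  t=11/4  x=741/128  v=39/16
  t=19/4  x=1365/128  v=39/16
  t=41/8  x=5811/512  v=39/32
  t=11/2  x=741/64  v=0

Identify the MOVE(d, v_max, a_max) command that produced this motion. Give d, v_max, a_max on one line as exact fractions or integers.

d=741/64 v_max=39/16 a_max=13/4

final state: t=11/2, x=741/64, v=0 → d = 741/64
a_max = (39/32−0)/(3/8−0) = 13/4
max v = 39/16 over t∈[3/4,19/4] → v_max = 39/16
check: 39/16·(3/4+4) = 741/64 ✓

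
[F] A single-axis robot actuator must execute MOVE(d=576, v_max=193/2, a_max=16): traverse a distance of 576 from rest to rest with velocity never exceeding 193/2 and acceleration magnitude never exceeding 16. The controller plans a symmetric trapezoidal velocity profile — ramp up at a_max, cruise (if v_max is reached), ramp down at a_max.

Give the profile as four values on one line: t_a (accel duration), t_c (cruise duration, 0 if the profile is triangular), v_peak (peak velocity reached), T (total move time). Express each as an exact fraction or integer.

t_a=6 t_c=0 v_peak=96 T=12

(v_max)²/a_max = (193/2)²/16 = 37249/64
576 < 37249/64 → triangular
v_peak = √(576·16) = √9216 = 96
t_a = 96/16 = 6; t_c = 0
T = 2·6 = 12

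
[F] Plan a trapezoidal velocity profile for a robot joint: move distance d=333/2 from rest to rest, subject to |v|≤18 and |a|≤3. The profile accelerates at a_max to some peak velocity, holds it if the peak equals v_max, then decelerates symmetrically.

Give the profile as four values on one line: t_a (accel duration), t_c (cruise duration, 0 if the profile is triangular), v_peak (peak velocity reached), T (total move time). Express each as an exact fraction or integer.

vₘ²/aₘ = 18²/3 = 108
333/2 ≥ 108 ⇒ cruise phase
t_a = 18/3 = 6; v_peak = 18
d_cruise = 333/2 − 108 = 117/2; t_c = (117/2)/18 = 13/4
T = 2·6 + 13/4 = 61/4

t_a=6 t_c=13/4 v_peak=18 T=61/4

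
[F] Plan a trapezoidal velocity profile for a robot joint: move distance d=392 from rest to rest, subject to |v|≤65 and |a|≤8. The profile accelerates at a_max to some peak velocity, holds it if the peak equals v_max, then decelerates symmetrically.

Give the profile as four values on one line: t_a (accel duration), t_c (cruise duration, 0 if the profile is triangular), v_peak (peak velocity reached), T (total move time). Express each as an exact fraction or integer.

vₘ²/aₘ = 65²/8 = 4225/8
392 < 4225/8 so t_c = 0
v_peak = √(392·8) = √3136 = 56
t_a = 56/8 = 7; t_c = 0
T = 2·7 = 14

t_a=7 t_c=0 v_peak=56 T=14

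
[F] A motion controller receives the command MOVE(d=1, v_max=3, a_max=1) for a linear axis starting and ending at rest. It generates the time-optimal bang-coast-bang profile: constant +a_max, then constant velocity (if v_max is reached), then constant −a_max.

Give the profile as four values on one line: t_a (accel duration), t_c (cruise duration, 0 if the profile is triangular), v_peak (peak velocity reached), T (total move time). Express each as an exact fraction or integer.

vₘ²/aₘ = 3²/1 = 9
1 < 9 ⇒ no cruise
v_peak = √(1·1) = √1 = 1
t_a = 1/1 = 1; t_c = 0
T = 2·1 = 2

t_a=1 t_c=0 v_peak=1 T=2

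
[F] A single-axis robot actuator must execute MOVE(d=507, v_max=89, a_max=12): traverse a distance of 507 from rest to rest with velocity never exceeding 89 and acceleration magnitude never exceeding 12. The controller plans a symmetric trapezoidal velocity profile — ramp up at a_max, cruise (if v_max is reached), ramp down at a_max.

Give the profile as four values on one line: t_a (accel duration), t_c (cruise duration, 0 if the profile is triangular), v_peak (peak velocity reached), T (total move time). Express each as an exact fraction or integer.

vₘ²/aₘ = 89²/12 = 7921/12
507 < 7921/12 ⇒ no cruise
v_peak = √(507·12) = √6084 = 78
t_a = 78/12 = 13/2; t_c = 0
T = 2·13/2 = 13

t_a=13/2 t_c=0 v_peak=78 T=13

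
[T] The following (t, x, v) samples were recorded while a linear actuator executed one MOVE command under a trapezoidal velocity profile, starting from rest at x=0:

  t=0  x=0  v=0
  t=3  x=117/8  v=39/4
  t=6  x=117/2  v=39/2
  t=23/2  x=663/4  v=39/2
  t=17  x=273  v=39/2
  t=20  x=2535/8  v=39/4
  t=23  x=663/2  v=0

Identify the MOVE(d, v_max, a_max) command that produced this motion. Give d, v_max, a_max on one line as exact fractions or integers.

final state: t=23, x=663/2, v=0 → d = 663/2
a_max = (39/4−0)/(3−0) = 13/4
max v = 39/2 over t∈[6,17] → v_max = 39/2
check: 39/2·(6+11) = 663/2 ✓

d=663/2 v_max=39/2 a_max=13/4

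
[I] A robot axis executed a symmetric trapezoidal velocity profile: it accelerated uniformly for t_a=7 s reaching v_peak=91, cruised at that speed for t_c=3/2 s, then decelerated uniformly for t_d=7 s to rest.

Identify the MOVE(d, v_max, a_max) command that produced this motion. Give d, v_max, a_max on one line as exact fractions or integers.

a_max = 91/7 = 13
d_a = ½·91·7 = 637/2; d_c = 91·3/2 = 273/2
d = 2·637/2 + 273/2 = 1547/2
t_c = 3/2 > 0 so v_max = 91

d=1547/2 v_max=91 a_max=13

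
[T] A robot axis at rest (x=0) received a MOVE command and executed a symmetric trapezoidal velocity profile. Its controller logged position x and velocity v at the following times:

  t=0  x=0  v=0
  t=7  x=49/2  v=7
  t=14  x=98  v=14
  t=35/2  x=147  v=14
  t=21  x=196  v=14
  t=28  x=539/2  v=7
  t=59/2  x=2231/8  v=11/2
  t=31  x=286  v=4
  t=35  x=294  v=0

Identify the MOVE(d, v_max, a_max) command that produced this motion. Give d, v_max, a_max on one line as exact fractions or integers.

d=294 v_max=14 a_max=1

final state: t=35, x=294, v=0 → d = 294
a_max = (7−0)/(7−0) = 1
max v = 14 over t∈[14,21] → v_max = 14
check: 14·(14+7) = 294 ✓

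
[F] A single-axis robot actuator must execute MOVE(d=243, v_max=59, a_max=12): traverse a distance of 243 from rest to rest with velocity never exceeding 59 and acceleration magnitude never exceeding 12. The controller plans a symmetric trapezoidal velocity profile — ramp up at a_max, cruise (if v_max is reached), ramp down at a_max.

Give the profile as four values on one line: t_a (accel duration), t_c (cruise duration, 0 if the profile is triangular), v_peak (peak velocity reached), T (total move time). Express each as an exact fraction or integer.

v_max²/a_max = 59²/12 = 3481/12
243 < 3481/12 so t_c = 0
v_peak = √(243·12) = √2916 = 54
t_a = 54/12 = 9/2; t_c = 0
T = 2·9/2 = 9

t_a=9/2 t_c=0 v_peak=54 T=9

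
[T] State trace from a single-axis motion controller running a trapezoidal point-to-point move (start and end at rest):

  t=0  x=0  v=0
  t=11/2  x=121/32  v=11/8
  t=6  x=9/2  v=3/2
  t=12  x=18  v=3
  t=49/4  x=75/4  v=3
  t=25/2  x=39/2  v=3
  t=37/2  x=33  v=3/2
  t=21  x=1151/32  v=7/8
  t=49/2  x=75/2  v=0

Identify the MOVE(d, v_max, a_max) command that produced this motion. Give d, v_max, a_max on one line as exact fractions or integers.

final state: t=49/2, x=75/2, v=0 → d = 75/2
a_max = (11/8−0)/(11/2−0) = 1/4
max v = 3 over t∈[12,25/2] → v_max = 3
check: 3·(12+1/2) = 75/2 ✓

d=75/2 v_max=3 a_max=1/4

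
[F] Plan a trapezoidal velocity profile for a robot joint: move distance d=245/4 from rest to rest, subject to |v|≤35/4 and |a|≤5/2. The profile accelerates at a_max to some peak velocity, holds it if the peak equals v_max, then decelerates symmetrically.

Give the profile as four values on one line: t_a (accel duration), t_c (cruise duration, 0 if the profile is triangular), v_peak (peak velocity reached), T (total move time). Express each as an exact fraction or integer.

(v_max)²/a_max = (35/4)²/(5/2) = 245/8
245/4 ≥ 245/8 so v_max reached
t_a = (35/4)/(5/2) = 7/2; v_peak = 35/4
d_cruise = 245/4 − 245/8 = 245/8; t_c = (245/8)/(35/4) = 7/2
T = 2·7/2 + 7/2 = 21/2

t_a=7/2 t_c=7/2 v_peak=35/4 T=21/2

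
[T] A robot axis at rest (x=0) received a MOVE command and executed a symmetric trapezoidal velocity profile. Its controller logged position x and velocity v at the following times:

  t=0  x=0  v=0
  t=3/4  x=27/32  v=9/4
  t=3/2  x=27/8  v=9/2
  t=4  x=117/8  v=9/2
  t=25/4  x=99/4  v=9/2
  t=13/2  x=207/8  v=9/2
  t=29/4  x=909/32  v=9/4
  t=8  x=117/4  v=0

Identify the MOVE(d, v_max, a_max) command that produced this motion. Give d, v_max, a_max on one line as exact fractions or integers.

d=117/4 v_max=9/2 a_max=3

final state: t=8, x=117/4, v=0 → d = 117/4
a_max = (9/4−0)/(3/4−0) = 3
max v = 9/2 over t∈[3/2,13/2] → v_max = 9/2
check: 9/2·(3/2+5) = 117/4 ✓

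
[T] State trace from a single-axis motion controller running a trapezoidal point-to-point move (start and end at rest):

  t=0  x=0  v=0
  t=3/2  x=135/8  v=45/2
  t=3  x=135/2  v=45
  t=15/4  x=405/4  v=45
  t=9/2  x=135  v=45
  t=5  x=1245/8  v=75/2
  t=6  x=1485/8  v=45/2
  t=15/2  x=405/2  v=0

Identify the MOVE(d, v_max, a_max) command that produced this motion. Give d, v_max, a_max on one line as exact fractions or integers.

d=405/2 v_max=45 a_max=15

final state: t=15/2, x=405/2, v=0 → d = 405/2
a_max = (45/2−0)/(3/2−0) = 15
max v = 45 over t∈[3,9/2] → v_max = 45
check: 45·(3+3/2) = 405/2 ✓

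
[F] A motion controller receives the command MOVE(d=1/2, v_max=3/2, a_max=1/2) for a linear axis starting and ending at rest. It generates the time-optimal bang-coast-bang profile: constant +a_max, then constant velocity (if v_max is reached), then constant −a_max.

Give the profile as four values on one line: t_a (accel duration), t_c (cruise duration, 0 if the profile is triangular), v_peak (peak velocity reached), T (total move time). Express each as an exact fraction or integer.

t_a=1 t_c=0 v_peak=1/2 T=2

v_max²/a_max = (3/2)²/(1/2) = 9/2
1/2 < 9/2 ⇒ no cruise
v_peak = √(1/2·1/2) = √(1/4) = 1/2
t_a = (1/2)/(1/2) = 1; t_c = 0
T = 2·1 = 2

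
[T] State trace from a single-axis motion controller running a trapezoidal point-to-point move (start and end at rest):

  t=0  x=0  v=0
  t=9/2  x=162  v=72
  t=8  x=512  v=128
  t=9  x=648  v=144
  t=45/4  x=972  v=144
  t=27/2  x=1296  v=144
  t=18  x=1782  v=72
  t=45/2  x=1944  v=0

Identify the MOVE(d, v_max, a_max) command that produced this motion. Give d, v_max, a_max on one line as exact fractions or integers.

d=1944 v_max=144 a_max=16

final state: t=45/2, x=1944, v=0 → d = 1944
a_max = (72−0)/(9/2−0) = 16
max v = 144 over t∈[9,27/2] → v_max = 144
check: 144·(9+9/2) = 1944 ✓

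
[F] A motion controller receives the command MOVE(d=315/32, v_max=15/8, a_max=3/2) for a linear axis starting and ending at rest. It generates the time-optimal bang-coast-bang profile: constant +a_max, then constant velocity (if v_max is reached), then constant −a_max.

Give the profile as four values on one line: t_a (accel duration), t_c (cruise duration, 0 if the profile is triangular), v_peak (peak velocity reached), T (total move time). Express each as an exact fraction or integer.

vₘ²/aₘ = (15/8)²/(3/2) = 75/32
315/32 ≥ 75/32 so v_max reached
t_a = (15/8)/(3/2) = 5/4; v_peak = 15/8
d_cruise = 315/32 − 75/32 = 15/2; t_c = (15/2)/(15/8) = 4
T = 2·5/4 + 4 = 13/2

t_a=5/4 t_c=4 v_peak=15/8 T=13/2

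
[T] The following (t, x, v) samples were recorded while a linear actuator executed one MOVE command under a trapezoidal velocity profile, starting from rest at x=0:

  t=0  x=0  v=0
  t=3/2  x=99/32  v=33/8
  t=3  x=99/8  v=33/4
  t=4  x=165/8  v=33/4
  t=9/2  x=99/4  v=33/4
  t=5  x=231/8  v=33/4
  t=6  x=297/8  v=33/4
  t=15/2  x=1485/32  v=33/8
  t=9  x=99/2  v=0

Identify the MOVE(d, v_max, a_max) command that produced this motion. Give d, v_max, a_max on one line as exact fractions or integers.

d=99/2 v_max=33/4 a_max=11/4

final state: t=9, x=99/2, v=0 → d = 99/2
a_max = (33/8−0)/(3/2−0) = 11/4
max v = 33/4 over t∈[3,6] → v_max = 33/4
check: 33/4·(3+3) = 99/2 ✓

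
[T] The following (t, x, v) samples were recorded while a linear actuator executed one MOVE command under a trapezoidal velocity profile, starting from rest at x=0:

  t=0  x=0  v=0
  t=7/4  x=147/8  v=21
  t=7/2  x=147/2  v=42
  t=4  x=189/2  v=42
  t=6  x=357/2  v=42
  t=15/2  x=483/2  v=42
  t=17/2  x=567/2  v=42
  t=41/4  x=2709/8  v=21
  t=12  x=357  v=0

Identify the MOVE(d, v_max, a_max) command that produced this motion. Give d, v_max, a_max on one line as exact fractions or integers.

d=357 v_max=42 a_max=12

final state: t=12, x=357, v=0 → d = 357
a_max = (21−0)/(7/4−0) = 12
max v = 42 over t∈[7/2,17/2] → v_max = 42
check: 42·(7/2+5) = 357 ✓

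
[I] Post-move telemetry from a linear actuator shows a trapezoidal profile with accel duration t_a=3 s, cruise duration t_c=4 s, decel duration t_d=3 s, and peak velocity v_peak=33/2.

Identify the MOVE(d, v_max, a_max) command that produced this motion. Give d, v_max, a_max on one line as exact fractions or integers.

d=231/2 v_max=33/2 a_max=11/2

a_max = (33/2)/3 = 11/2
d_a = ½·33/2·3 = 99/4; d_c = 33/2·4 = 66
d = 2·99/4 + 66 = 231/2
t_c = 4 > 0 so v_max = 33/2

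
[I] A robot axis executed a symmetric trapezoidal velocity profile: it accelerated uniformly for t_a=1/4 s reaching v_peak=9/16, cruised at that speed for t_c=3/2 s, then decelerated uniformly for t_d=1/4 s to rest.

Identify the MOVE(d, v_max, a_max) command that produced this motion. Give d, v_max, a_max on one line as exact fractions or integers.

d=63/64 v_max=9/16 a_max=9/4

a_max = (9/16)/(1/4) = 9/4
d_a = ½·9/16·1/4 = 9/128; d_c = 9/16·3/2 = 27/32
d = 2·9/128 + 27/32 = 63/64
t_c = 3/2 > 0 ⇒ limit active, v_max = 9/16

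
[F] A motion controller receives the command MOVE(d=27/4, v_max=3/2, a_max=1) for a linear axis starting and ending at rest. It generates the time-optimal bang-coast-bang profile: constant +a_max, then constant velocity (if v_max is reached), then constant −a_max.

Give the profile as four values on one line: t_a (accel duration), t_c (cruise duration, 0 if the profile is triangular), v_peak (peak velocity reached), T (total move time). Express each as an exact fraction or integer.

t_a=3/2 t_c=3 v_peak=3/2 T=6

v_max²/a_max = (3/2)²/1 = 9/4
27/4 ≥ 9/4 ⇒ cruise phase
t_a = (3/2)/1 = 3/2; v_peak = 3/2
d_cruise = 27/4 − 9/4 = 9/2; t_c = (9/2)/(3/2) = 3
T = 2·3/2 + 3 = 6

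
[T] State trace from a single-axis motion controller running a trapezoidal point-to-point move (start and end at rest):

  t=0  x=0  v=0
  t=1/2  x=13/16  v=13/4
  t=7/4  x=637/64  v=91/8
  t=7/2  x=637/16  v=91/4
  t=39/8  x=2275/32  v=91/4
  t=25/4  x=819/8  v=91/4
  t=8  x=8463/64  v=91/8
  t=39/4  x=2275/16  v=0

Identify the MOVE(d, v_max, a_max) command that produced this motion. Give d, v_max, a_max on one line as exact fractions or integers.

final state: t=39/4, x=2275/16, v=0 → d = 2275/16
a_max = (13/4−0)/(1/2−0) = 13/2
max v = 91/4 over t∈[7/2,25/4] → v_max = 91/4
check: 91/4·(7/2+11/4) = 2275/16 ✓

d=2275/16 v_max=91/4 a_max=13/2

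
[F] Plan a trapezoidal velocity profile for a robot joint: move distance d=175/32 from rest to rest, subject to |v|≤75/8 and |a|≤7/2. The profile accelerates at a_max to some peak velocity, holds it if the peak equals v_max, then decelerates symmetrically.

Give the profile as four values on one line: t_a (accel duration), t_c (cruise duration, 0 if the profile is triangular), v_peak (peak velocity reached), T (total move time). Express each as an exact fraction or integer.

t_a=5/4 t_c=0 v_peak=35/8 T=5/2

vₘ²/aₘ = (75/8)²/(7/2) = 5625/224
175/32 < 5625/224 → triangular
v_peak = √(175/32·7/2) = √(1225/64) = 35/8
t_a = (35/8)/(7/2) = 5/4; t_c = 0
T = 2·5/4 = 5/2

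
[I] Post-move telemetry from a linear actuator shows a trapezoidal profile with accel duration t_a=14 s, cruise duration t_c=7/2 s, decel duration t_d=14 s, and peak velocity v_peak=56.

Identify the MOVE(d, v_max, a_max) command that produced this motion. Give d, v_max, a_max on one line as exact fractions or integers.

d=980 v_max=56 a_max=4

a_max = 56/14 = 4
d_a = ½·56·14 = 392; d_c = 56·7/2 = 196
d = 2·392 + 196 = 980
t_c = 7/2 > 0 → v_max = v_peak = 56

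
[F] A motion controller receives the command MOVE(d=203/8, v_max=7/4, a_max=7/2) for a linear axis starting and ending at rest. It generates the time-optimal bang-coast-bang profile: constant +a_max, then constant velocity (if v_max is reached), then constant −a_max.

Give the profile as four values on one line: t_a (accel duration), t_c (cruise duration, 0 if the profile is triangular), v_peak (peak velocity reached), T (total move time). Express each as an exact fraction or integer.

(v_max)²/a_max = (7/4)²/(7/2) = 7/8
203/8 ≥ 7/8 → trapezoidal
t_a = (7/4)/(7/2) = 1/2; v_peak = 7/4
d_cruise = 203/8 − 7/8 = 49/2; t_c = (49/2)/(7/4) = 14
T = 2·1/2 + 14 = 15

t_a=1/2 t_c=14 v_peak=7/4 T=15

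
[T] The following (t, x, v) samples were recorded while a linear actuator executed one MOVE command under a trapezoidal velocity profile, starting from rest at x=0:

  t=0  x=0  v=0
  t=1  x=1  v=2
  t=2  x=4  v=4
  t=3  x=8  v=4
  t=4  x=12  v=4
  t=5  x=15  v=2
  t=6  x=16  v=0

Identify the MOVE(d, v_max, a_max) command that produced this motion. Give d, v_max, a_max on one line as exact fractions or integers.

d=16 v_max=4 a_max=2

final state: t=6, x=16, v=0 → d = 16
a_max = (2−0)/(1−0) = 2
max v = 4 over t∈[2,4] → v_max = 4
check: 4·(2+2) = 16 ✓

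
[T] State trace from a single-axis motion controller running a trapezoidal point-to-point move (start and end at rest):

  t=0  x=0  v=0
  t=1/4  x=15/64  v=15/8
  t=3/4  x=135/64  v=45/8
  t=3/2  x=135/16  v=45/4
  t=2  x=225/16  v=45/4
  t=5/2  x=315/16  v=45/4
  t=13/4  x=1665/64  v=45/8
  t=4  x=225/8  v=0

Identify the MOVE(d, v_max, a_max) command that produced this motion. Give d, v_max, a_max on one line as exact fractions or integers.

final state: t=4, x=225/8, v=0 → d = 225/8
a_max = (15/8−0)/(1/4−0) = 15/2
max v = 45/4 over t∈[3/2,5/2] → v_max = 45/4
check: 45/4·(3/2+1) = 225/8 ✓

d=225/8 v_max=45/4 a_max=15/2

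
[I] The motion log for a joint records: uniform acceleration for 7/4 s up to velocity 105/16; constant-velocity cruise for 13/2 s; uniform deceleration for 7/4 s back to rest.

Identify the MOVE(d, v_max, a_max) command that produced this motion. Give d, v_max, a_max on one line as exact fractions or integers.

a_max = (105/16)/(7/4) = 15/4
d_a = ½·105/16·7/4 = 735/128; d_c = 105/16·13/2 = 1365/32
d = 2·735/128 + 1365/32 = 3465/64
t_c = 13/2 > 0 ⇒ limit active, v_max = 105/16

d=3465/64 v_max=105/16 a_max=15/4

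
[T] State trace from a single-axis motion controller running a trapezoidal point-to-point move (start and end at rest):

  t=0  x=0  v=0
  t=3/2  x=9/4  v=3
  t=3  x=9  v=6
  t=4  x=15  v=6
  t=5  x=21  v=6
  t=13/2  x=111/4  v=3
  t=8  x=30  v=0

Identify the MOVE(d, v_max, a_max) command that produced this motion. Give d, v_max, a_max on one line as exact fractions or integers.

d=30 v_max=6 a_max=2

final state: t=8, x=30, v=0 → d = 30
a_max = (3−0)/(3/2−0) = 2
max v = 6 over t∈[3,5] → v_max = 6
check: 6·(3+2) = 30 ✓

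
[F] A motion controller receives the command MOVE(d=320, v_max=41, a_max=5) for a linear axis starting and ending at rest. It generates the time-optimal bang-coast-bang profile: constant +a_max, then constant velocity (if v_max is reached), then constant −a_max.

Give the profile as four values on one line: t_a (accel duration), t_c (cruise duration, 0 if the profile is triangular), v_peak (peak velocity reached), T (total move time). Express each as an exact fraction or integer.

(v_max)²/a_max = 41²/5 = 1681/5
320 < 1681/5 so t_c = 0
v_peak = √(320·5) = √1600 = 40
t_a = 40/5 = 8; t_c = 0
T = 2·8 = 16

t_a=8 t_c=0 v_peak=40 T=16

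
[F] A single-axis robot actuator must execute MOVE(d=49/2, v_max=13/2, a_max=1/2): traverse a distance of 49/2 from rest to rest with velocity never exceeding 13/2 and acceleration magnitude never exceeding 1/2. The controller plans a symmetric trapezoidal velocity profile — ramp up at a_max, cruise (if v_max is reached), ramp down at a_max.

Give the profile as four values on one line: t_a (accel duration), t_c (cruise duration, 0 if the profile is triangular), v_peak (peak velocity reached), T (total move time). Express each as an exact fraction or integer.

v_max²/a_max = (13/2)²/(1/2) = 169/2
49/2 < 169/2 → triangular
v_peak = √(49/2·1/2) = √(49/4) = 7/2
t_a = (7/2)/(1/2) = 7; t_c = 0
T = 2·7 = 14

t_a=7 t_c=0 v_peak=7/2 T=14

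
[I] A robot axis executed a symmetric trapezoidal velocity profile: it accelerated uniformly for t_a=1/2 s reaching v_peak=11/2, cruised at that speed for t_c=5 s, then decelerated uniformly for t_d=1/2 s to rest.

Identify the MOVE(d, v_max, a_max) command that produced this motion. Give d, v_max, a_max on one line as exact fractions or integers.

d=121/4 v_max=11/2 a_max=11

a_max = (11/2)/(1/2) = 11
d_a = ½·11/2·1/2 = 11/8; d_c = 11/2·5 = 55/2
d = 2·11/8 + 55/2 = 121/4
t_c = 5 > 0 → v_max = v_peak = 11/2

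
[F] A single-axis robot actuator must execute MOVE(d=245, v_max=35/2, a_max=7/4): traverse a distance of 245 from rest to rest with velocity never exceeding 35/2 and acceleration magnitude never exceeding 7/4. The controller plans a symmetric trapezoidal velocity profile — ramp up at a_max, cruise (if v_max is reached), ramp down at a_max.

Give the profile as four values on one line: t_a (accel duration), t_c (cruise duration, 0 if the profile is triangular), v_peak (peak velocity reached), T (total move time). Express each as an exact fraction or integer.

vₘ²/aₘ = (35/2)²/(7/4) = 175
245 ≥ 175 ⇒ cruise phase
t_a = (35/2)/(7/4) = 10; v_peak = 35/2
d_cruise = 245 − 175 = 70; t_c = 70/(35/2) = 4
T = 2·10 + 4 = 24

t_a=10 t_c=4 v_peak=35/2 T=24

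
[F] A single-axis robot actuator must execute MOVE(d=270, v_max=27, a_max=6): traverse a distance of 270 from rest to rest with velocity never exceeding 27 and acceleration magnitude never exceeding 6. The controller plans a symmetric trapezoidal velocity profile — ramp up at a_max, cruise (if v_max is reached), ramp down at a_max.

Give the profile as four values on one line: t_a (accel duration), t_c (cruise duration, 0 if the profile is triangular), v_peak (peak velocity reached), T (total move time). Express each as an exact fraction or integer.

t_a=9/2 t_c=11/2 v_peak=27 T=29/2

v_max²/a_max = 27²/6 = 243/2
270 ≥ 243/2 ⇒ cruise phase
t_a = 27/6 = 9/2; v_peak = 27
d_cruise = 270 − 243/2 = 297/2; t_c = (297/2)/27 = 11/2
T = 2·9/2 + 11/2 = 29/2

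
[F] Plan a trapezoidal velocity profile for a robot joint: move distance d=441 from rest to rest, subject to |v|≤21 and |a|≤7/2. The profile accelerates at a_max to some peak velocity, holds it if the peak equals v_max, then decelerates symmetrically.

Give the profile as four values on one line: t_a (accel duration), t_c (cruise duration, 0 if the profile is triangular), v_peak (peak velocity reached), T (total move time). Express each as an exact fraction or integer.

t_a=6 t_c=15 v_peak=21 T=27

v_max²/a_max = 21²/(7/2) = 126
441 ≥ 126 ⇒ cruise phase
t_a = 21/(7/2) = 6; v_peak = 21
d_cruise = 441 − 126 = 315; t_c = 315/21 = 15
T = 2·6 + 15 = 27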